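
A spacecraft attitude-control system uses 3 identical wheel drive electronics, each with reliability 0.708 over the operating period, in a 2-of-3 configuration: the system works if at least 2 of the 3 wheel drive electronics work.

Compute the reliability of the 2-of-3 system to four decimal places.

R = Σ_{i=2}^{3} C(3,i) p^i (1−p)^{3−i} with p = 0.708
C(3,2)·0.708^2·0.292^1 = 0.439107
C(3,3)·0.708^3·0.292^0 = 0.354895
Sum = 0.7940

0.7940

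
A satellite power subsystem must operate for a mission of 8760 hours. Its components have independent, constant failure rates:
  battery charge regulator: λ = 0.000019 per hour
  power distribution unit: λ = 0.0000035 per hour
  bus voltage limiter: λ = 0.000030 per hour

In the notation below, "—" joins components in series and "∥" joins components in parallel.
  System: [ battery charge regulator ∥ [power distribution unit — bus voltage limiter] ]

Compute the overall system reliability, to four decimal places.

R(battery charge regulator) = exp(−0.000019 × 8760) = 0.846674
R(power distribution unit) = exp(−0.0000035 × 8760) = 0.969805
R(bus voltage limiter) = exp(−0.000030 × 8760) = 0.768896
Series (power distribution unit and bus voltage limiter): 0.969805 × 0.768896 = 0.745679
Parallel (battery charge regulator and [0.745679]): 1 − (1 − 0.846674)(1 − 0.745679) = 0.9610

0.9610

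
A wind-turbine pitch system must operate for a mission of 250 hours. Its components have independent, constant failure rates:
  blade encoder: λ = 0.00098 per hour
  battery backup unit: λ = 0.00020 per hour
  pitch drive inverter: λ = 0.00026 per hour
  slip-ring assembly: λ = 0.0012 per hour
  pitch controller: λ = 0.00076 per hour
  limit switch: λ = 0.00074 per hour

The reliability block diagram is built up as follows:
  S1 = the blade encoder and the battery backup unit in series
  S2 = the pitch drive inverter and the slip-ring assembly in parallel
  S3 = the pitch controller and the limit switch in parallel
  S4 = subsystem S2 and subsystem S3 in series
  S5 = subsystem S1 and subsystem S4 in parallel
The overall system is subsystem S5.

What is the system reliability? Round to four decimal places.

0.9885

R(blade encoder) = exp(−0.00098 × 250) = 0.782705
R(battery backup unit) = exp(−0.00020 × 250) = 0.951229
R(pitch drive inverter) = exp(−0.00026 × 250) = 0.937067
R(slip-ring assembly) = exp(−0.0012 × 250) = 0.740818
R(pitch controller) = exp(−0.00076 × 250) = 0.826959
R(limit switch) = exp(−0.00074 × 250) = 0.831104
Series (blade encoder and battery backup unit): 0.782705 × 0.951229 = 0.744532
Parallel (pitch drive inverter and slip-ring assembly): 1 − (1 − 0.937067)(1 − 0.740818) = 0.983689
Parallel (pitch controller and limit switch): 1 − (1 − 0.826959)(1 − 0.831104) = 0.970774
Series ([0.983689] and [0.970774]): 0.983689 × 0.970774 = 0.954940
Parallel ([0.744532] and [0.954940]): 1 − (1 − 0.744532)(1 − 0.954940) = 0.9885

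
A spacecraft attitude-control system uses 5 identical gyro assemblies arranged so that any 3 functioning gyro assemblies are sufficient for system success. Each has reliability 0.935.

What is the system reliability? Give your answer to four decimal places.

R = Σ_{i=3}^{5} C(5,i) p^i (1−p)^{5−i} with p = 0.935
C(5,3)·0.935^3·0.065^2 = 0.034535
C(5,4)·0.935^4·0.065^1 = 0.248388
C(5,5)·0.935^5·0.065^0 = 0.714592
Sum = 0.9975

0.9975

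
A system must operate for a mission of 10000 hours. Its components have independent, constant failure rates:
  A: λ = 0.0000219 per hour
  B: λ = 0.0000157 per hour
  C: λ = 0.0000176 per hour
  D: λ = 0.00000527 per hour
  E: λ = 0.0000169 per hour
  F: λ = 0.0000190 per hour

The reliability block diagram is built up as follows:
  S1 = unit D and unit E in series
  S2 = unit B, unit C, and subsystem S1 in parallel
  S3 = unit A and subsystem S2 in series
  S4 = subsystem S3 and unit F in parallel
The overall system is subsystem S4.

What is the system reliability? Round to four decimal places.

R(A) = exp(−0.0000219 × 10000) = 0.803322
R(B) = exp(−0.0000157 × 10000) = 0.854704
R(C) = exp(−0.0000176 × 10000) = 0.838618
R(D) = exp(−0.00000527 × 10000) = 0.948665
R(E) = exp(−0.0000169 × 10000) = 0.844509
R(F) = exp(−0.0000190 × 10000) = 0.826959
Series (D and E): 0.948665 × 0.844509 = 0.801156
Parallel (B, C, and [0.801156]): 1 − (1 − 0.854704)(1 − 0.838618)(1 − 0.801156) = 0.995337
Series (A and [0.995337]): 0.803322 × 0.995337 = 0.799576
Parallel ([0.799576] and F): 1 − (1 − 0.799576)(1 − 0.826959) = 0.9653

0.9653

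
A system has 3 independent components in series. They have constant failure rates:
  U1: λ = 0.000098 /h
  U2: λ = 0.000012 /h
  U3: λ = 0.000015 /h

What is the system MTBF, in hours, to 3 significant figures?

8000

Series of exponential components: λ_sys = Σ λ_i
λ_sys = 0.000098 + 0.000012 + 0.000015 = 1.2500e-04 /h
MTBF = 1 / λ_sys = 8000 h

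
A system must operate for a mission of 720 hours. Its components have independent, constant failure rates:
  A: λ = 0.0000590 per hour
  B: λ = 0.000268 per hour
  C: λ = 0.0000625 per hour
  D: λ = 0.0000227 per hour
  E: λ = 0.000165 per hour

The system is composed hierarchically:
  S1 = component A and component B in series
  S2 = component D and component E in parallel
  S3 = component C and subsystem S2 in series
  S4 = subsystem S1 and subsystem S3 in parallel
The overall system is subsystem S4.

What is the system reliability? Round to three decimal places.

0.990

R(A) = exp(−0.0000590 × 720) = 0.95841
R(B) = exp(−0.000268 × 720) = 0.82451
R(C) = exp(−0.0000625 × 720) = 0.95600
R(D) = exp(−0.0000227 × 720) = 0.98379
R(E) = exp(−0.000165 × 720) = 0.88799
Series (A and B): 0.95841 × 0.82451 = 0.79022
Parallel (D and E): 1 − (1 − 0.98379)(1 − 0.88799) = 0.99818
Series (C and [0.99818]): 0.95600 × 0.99818 = 0.95426
Parallel ([0.79022] and [0.95426]): 1 − (1 − 0.79022)(1 − 0.95426) = 0.990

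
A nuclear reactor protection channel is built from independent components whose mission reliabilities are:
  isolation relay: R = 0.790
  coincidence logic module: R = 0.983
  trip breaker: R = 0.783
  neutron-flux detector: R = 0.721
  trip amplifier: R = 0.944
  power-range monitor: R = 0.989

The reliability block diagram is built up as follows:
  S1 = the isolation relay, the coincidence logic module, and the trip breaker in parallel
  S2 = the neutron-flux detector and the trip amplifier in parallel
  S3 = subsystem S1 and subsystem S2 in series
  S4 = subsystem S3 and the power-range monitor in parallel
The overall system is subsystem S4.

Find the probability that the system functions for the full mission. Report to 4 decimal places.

0.9998

Parallel (isolation relay, coincidence logic module, and trip breaker): 1 − (1 − 0.790000)(1 − 0.983000)(1 − 0.783000) = 0.999225
Parallel (neutron-flux detector and trip amplifier): 1 − (1 − 0.721000)(1 − 0.944000) = 0.984376
Series ([0.999225] and [0.984376]): 0.999225 × 0.984376 = 0.983613
Parallel ([0.983613] and power-range monitor): 1 − (1 − 0.983613)(1 − 0.989000) = 0.9998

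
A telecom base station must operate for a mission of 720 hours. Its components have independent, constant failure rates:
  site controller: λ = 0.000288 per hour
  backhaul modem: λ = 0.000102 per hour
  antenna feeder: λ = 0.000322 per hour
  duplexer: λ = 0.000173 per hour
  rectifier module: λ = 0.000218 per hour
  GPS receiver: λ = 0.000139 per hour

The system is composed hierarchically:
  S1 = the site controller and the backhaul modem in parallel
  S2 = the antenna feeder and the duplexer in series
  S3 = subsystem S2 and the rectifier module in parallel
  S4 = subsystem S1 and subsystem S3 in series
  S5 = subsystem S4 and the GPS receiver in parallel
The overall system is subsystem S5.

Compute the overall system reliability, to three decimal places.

0.995

R(site controller) = exp(−0.000288 × 720) = 0.81273
R(backhaul modem) = exp(−0.000102 × 720) = 0.92919
R(antenna feeder) = exp(−0.000322 × 720) = 0.79307
R(duplexer) = exp(−0.000173 × 720) = 0.88289
R(rectifier module) = exp(−0.000218 × 720) = 0.85474
R(GPS receiver) = exp(−0.000139 × 720) = 0.90477
Parallel (site controller and backhaul modem): 1 − (1 − 0.81273)(1 − 0.92919) = 0.98674
Series (antenna feeder and duplexer): 0.79307 × 0.88289 = 0.70019
Parallel ([0.70019] and rectifier module): 1 − (1 − 0.70019)(1 − 0.85474) = 0.95645
Series ([0.98674] and [0.95645]): 0.98674 × 0.95645 = 0.94377
Parallel ([0.94377] and GPS receiver): 1 − (1 − 0.94377)(1 − 0.90477) = 0.995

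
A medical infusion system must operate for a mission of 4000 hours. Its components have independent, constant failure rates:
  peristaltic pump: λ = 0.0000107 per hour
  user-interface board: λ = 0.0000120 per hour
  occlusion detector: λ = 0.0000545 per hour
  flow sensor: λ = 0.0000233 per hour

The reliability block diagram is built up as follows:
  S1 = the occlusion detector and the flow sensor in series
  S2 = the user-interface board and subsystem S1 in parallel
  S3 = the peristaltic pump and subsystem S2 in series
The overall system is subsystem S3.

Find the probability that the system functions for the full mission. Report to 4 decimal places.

R(peristaltic pump) = exp(−0.0000107 × 4000) = 0.958103
R(user-interface board) = exp(−0.0000120 × 4000) = 0.953134
R(occlusion detector) = exp(−0.0000545 × 4000) = 0.804125
R(flow sensor) = exp(−0.0000233 × 4000) = 0.911011
Series (occlusion detector and flow sensor): 0.804125 × 0.911011 = 0.732567
Parallel (user-interface board and [0.732567]): 1 − (1 − 0.953134)(1 − 0.732567) = 0.987466
Series (peristaltic pump and [0.987466]): 0.958103 × 0.987466 = 0.9461

0.9461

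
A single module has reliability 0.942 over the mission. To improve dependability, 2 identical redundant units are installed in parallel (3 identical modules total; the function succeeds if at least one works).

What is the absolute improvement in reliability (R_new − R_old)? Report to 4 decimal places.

R_before = 0.942
R_after = 1 − (1 − 0.942)^3 = 0.9998
ΔR = 0.9998 − 0.942 = 0.0578

0.0578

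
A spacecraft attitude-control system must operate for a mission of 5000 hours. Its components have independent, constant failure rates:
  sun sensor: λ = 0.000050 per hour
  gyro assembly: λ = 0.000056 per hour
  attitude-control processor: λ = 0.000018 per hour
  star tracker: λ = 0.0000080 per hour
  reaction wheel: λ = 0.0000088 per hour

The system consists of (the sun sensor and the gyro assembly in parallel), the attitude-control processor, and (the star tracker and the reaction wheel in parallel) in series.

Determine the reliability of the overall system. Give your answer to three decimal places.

0.863

R(sun sensor) = exp(−0.000050 × 5000) = 0.77880
R(gyro assembly) = exp(−0.000056 × 5000) = 0.75578
R(attitude-control processor) = exp(−0.000018 × 5000) = 0.91393
R(star tracker) = exp(−0.0000080 × 5000) = 0.96079
R(reaction wheel) = exp(−0.0000088 × 5000) = 0.95695
Parallel (sun sensor and gyro assembly): 1 − (1 − 0.77880)(1 − 0.75578) = 0.94598
Parallel (star tracker and reaction wheel): 1 − (1 − 0.96079)(1 − 0.95695) = 0.99831
Series ([0.94598], attitude-control processor, and [0.99831]): 0.94598 × 0.91393 × 0.99831 = 0.863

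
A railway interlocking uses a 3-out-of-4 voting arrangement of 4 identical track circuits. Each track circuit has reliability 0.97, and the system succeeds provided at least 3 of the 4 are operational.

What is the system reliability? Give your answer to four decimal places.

R = Σ_{i=3}^{4} C(4,i) p^i (1−p)^{4−i} with p = 0.97
C(4,3)·0.97^3·0.03^1 = 0.109521
C(4,4)·0.97^4·0.03^0 = 0.885293
Sum = 0.9948

0.9948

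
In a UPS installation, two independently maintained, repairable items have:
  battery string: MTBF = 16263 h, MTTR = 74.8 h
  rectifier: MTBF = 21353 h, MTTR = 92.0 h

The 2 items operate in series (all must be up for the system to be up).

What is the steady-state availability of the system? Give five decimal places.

A(battery string) = MTBF/(MTBF+MTTR) = 16263/(16263+74.8) = 0.995422
A(rectifier) = MTBF/(MTBF+MTTR) = 21353/(21353+92.0) = 0.995710
Series availability: 0.995422 × 0.995710 = 0.99115

0.99115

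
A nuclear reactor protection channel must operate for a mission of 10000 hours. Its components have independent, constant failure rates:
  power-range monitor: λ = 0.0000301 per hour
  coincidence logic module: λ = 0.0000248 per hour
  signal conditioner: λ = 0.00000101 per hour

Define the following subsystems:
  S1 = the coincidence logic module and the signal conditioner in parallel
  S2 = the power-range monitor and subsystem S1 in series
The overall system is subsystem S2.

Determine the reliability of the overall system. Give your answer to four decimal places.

0.7384

R(power-range monitor) = exp(−0.0000301 × 10000) = 0.740078
R(coincidence logic module) = exp(−0.0000248 × 10000) = 0.780360
R(signal conditioner) = exp(−0.00000101 × 10000) = 0.989951
Parallel (coincidence logic module and signal conditioner): 1 − (1 − 0.780360)(1 − 0.989951) = 0.997793
Series (power-range monitor and [0.997793]): 0.740078 × 0.997793 = 0.7384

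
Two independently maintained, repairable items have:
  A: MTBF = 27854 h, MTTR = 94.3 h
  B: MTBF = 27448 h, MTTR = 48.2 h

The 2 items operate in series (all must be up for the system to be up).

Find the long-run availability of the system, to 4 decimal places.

A(A) = MTBF/(MTBF+MTTR) = 27854/(27854+94.3) = 0.996626
A(B) = MTBF/(MTBF+MTTR) = 27448/(27448+48.2) = 0.998247
Series availability: 0.996626 × 0.998247 = 0.9949

0.9949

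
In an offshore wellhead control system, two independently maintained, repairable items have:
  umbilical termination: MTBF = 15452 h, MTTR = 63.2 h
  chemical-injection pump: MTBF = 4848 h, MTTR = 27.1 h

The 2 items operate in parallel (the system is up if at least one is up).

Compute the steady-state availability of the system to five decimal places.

0.99998

A(umbilical termination) = MTBF/(MTBF+MTTR) = 15452/(15452+63.2) = 0.995927
A(chemical-injection pump) = MTBF/(MTBF+MTTR) = 4848/(4848+27.1) = 0.994441
Parallel availability: 1 − (1 − 0.995927)(1 − 0.994441) = 0.99998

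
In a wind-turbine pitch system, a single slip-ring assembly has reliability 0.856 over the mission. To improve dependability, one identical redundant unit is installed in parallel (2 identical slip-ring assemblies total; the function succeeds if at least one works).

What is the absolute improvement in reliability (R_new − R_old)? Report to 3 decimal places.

R_before = 0.856
R_after = 1 − (1 − 0.856)^2 = 0.979
ΔR = 0.979 − 0.856 = 0.123

0.123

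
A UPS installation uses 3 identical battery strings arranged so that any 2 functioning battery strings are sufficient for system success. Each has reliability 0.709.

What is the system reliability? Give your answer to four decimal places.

0.7952

R = Σ_{i=2}^{3} C(3,i) p^i (1−p)^{3−i} with p = 0.709
C(3,2)·0.709^2·0.291^1 = 0.438841
C(3,3)·0.709^3·0.291^0 = 0.356401
Sum = 0.7952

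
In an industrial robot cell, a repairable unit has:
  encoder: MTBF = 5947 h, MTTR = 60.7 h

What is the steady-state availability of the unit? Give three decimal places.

A(encoder) = MTBF/(MTBF+MTTR) = 5947/(5947+60.7) = 0.990

0.990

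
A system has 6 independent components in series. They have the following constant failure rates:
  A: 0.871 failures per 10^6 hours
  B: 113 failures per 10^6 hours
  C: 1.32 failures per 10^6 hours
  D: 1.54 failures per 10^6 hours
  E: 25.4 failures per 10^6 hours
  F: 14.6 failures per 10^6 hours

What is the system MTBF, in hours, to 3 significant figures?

Series of exponential components: λ_sys = Σ λ_i
λ_sys = 0.000000871 + 0.000113 + 0.00000132 + 0.00000154 + 0.0000254 + 0.0000146 = 1.5673e-04 /h
MTBF = 1 / λ_sys = 6380 h

6380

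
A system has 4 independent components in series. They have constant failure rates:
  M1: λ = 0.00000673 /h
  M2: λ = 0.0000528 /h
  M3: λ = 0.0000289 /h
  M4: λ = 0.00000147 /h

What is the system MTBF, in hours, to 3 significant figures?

Series of exponential components: λ_sys = Σ λ_i
λ_sys = 0.00000673 + 0.0000528 + 0.0000289 + 0.00000147 = 8.9900e-05 /h
MTBF = 1 / λ_sys = 11100 h

11100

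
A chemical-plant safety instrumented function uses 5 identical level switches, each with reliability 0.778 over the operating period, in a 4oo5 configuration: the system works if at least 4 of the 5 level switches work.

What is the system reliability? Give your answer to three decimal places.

R = Σ_{i=4}^{5} C(5,i) p^i (1−p)^{5−i} with p = 0.778
C(5,4)·0.778^4·0.222^1 = 0.40667
C(5,5)·0.778^5·0.222^0 = 0.28503
Sum = 0.692

0.692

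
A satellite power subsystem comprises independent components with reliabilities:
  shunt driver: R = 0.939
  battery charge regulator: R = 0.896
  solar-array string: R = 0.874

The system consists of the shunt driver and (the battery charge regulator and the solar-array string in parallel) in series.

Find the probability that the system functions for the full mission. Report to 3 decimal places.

0.927

Parallel (battery charge regulator and solar-array string): 1 − (1 − 0.89600)(1 − 0.87400) = 0.98690
Series (shunt driver and [0.98690]): 0.93900 × 0.98690 = 0.927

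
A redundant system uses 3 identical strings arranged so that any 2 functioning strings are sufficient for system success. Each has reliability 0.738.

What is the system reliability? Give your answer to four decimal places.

R = Σ_{i=2}^{3} C(3,i) p^i (1−p)^{3−i} with p = 0.738
C(3,2)·0.738^2·0.262^1 = 0.428090
C(3,3)·0.738^3·0.262^0 = 0.401947
Sum = 0.8300

0.8300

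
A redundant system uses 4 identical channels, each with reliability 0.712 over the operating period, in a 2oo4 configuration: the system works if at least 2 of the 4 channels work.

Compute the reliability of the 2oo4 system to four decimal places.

0.9251

R = Σ_{i=2}^{4} C(4,i) p^i (1−p)^{4−i} with p = 0.712
C(4,2)·0.712^2·0.288^2 = 0.252288
C(4,3)·0.712^3·0.288^1 = 0.415808
C(4,4)·0.712^4·0.288^0 = 0.256992
Sum = 0.9251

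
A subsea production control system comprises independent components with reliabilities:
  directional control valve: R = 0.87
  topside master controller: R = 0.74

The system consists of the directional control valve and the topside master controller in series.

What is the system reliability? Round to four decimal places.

Series (directional control valve and topside master controller): 0.870000 × 0.740000 = 0.6438

0.6438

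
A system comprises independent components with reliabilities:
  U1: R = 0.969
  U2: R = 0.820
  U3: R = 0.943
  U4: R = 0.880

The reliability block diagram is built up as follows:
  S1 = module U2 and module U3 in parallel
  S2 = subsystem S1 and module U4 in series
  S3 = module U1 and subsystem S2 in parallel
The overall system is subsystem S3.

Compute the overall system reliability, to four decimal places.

Parallel (U2 and U3): 1 − (1 − 0.820000)(1 − 0.943000) = 0.989740
Series ([0.989740] and U4): 0.989740 × 0.880000 = 0.870971
Parallel (U1 and [0.870971]): 1 − (1 − 0.969000)(1 − 0.870971) = 0.9960

0.9960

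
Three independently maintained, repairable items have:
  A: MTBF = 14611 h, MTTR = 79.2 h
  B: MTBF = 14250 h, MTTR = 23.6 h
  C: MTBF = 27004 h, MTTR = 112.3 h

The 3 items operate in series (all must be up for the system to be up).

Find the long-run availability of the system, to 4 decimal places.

0.9889

A(A) = MTBF/(MTBF+MTTR) = 14611/(14611+79.2) = 0.994609
A(B) = MTBF/(MTBF+MTTR) = 14250/(14250+23.6) = 0.998347
A(C) = MTBF/(MTBF+MTTR) = 27004/(27004+112.3) = 0.995859
Series availability: 0.994609 × 0.998347 × 0.995859 = 0.9889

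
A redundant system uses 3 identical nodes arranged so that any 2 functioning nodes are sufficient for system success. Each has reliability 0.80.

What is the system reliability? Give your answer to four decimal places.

R = Σ_{i=2}^{3} C(3,i) p^i (1−p)^{3−i} with p = 0.80
C(3,2)·0.80^2·0.20^1 = 0.384000
C(3,3)·0.80^3·0.20^0 = 0.512000
Sum = 0.8960

0.8960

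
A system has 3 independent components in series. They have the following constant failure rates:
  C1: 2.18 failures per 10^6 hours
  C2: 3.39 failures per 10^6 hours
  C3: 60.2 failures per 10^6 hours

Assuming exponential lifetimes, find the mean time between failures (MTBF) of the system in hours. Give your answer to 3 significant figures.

15200

Series of exponential components: λ_sys = Σ λ_i
λ_sys = 0.00000218 + 0.00000339 + 0.0000602 = 6.5770e-05 /h
MTBF = 1 / λ_sys = 15200 h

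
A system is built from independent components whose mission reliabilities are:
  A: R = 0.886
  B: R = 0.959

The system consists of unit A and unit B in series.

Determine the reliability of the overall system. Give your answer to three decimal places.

Series (A and B): 0.88600 × 0.95900 = 0.850

0.850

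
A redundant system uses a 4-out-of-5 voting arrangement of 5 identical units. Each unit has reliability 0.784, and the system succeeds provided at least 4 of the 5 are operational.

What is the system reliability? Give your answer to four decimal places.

0.7042

R = Σ_{i=4}^{5} C(5,i) p^i (1−p)^{5−i} with p = 0.784
C(5,4)·0.784^4·0.216^1 = 0.408026
C(5,5)·0.784^5·0.216^0 = 0.296197
Sum = 0.7042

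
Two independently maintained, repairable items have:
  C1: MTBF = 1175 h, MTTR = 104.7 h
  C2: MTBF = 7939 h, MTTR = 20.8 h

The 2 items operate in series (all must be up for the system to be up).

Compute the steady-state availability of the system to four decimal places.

0.9158

A(C1) = MTBF/(MTBF+MTTR) = 1175/(1175+104.7) = 0.918184
A(C2) = MTBF/(MTBF+MTTR) = 7939/(7939+20.8) = 0.997387
Series availability: 0.918184 × 0.997387 = 0.9158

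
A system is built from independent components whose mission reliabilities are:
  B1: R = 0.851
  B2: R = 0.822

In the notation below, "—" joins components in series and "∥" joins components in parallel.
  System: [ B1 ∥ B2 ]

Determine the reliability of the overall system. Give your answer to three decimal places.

0.973

Parallel (B1 and B2): 1 − (1 − 0.85100)(1 − 0.82200) = 0.973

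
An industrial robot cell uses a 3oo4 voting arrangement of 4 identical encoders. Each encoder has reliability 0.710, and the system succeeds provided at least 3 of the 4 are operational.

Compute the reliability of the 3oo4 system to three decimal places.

R = Σ_{i=3}^{4} C(4,i) p^i (1−p)^{4−i} with p = 0.710
C(4,3)·0.710^3·0.290^1 = 0.41518
C(4,4)·0.710^4·0.290^0 = 0.25412
Sum = 0.669

0.669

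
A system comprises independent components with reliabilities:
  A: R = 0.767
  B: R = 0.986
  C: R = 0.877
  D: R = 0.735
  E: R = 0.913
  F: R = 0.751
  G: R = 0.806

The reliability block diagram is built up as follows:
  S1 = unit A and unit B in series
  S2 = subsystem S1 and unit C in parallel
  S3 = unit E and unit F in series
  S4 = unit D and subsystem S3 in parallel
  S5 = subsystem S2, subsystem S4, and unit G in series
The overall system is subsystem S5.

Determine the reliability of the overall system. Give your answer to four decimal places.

0.7167

Series (A and B): 0.767000 × 0.986000 = 0.756262
Parallel ([0.756262] and C): 1 − (1 − 0.756262)(1 − 0.877000) = 0.970020
Series (E and F): 0.913000 × 0.751000 = 0.685663
Parallel (D and [0.685663]): 1 − (1 − 0.735000)(1 − 0.685663) = 0.916701
Series ([0.970020], [0.916701], and G): 0.970020 × 0.916701 × 0.806000 = 0.7167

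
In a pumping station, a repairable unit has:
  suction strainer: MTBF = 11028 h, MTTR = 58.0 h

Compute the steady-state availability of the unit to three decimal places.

A(suction strainer) = MTBF/(MTBF+MTTR) = 11028/(11028+58.0) = 0.995

0.995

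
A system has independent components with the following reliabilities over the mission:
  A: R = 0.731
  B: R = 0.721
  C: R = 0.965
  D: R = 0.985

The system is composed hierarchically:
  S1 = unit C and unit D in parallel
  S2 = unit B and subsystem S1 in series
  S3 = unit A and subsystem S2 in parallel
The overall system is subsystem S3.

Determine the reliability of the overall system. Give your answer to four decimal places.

Parallel (C and D): 1 − (1 − 0.965000)(1 − 0.985000) = 0.999475
Series (B and [0.999475]): 0.721000 × 0.999475 = 0.720621
Parallel (A and [0.720621]): 1 − (1 − 0.731000)(1 − 0.720621) = 0.9248

0.9248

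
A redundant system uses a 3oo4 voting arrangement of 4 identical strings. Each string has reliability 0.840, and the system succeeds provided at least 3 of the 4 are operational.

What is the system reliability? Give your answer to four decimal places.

R = Σ_{i=3}^{4} C(4,i) p^i (1−p)^{4−i} with p = 0.840
C(4,3)·0.840^3·0.160^1 = 0.379331
C(4,4)·0.840^4·0.160^0 = 0.497871
Sum = 0.8772

0.8772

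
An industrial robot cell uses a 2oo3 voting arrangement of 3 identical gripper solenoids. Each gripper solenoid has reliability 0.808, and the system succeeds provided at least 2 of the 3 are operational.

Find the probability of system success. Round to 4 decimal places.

R = Σ_{i=2}^{3} C(3,i) p^i (1−p)^{3−i} with p = 0.808
C(3,2)·0.808^2·0.192^1 = 0.376050
C(3,3)·0.808^3·0.192^0 = 0.527514
Sum = 0.9036

0.9036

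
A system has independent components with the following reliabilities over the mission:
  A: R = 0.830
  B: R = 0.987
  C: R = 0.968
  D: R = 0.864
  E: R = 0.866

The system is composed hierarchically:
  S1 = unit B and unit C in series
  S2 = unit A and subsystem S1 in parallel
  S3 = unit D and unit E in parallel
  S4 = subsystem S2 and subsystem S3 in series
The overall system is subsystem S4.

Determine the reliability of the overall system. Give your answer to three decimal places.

Series (B and C): 0.98700 × 0.96800 = 0.95542
Parallel (A and [0.95542]): 1 − (1 − 0.83000)(1 − 0.95542) = 0.99242
Parallel (D and E): 1 − (1 − 0.86400)(1 − 0.86600) = 0.98178
Series ([0.99242] and [0.98178]): 0.99242 × 0.98178 = 0.974

0.974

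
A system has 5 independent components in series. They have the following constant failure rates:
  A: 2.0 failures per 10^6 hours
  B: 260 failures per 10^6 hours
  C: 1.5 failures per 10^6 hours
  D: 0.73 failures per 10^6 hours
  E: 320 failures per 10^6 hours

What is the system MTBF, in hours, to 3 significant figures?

Series of exponential components: λ_sys = Σ λ_i
λ_sys = 0.0000020 + 0.00026 + 0.0000015 + 0.00000073 + 0.00032 = 5.8423e-04 /h
MTBF = 1 / λ_sys = 1710 h

1710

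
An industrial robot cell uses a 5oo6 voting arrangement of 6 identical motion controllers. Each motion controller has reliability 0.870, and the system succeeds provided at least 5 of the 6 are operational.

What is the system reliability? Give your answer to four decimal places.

R = Σ_{i=5}^{6} C(6,i) p^i (1−p)^{6−i} with p = 0.870
C(6,5)·0.870^5·0.130^1 = 0.388768
C(6,6)·0.870^6·0.130^0 = 0.433626
Sum = 0.8224

0.8224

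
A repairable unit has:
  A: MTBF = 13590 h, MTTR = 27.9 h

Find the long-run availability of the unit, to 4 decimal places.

0.9980

A(A) = MTBF/(MTBF+MTTR) = 13590/(13590+27.9) = 0.9980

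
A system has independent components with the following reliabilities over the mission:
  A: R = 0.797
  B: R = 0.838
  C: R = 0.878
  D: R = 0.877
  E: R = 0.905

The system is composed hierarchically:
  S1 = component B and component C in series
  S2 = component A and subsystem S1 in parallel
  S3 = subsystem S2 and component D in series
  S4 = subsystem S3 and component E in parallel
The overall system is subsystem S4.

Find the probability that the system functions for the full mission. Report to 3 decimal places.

0.984

Series (B and C): 0.83800 × 0.87800 = 0.73576
Parallel (A and [0.73576]): 1 − (1 − 0.79700)(1 − 0.73576) = 0.94636
Series ([0.94636] and D): 0.94636 × 0.87700 = 0.82996
Parallel ([0.82996] and E): 1 − (1 − 0.82996)(1 − 0.90500) = 0.984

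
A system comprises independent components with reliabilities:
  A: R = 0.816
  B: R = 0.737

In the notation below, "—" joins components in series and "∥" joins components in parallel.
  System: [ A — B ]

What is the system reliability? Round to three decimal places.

Series (A and B): 0.81600 × 0.73700 = 0.601

0.601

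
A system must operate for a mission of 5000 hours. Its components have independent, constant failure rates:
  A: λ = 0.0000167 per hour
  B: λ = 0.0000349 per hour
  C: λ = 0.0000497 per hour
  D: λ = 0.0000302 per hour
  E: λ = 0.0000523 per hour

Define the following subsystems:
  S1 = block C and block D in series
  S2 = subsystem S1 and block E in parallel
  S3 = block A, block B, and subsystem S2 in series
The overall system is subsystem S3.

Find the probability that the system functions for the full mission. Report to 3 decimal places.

R(A) = exp(−0.0000167 × 5000) = 0.91989
R(B) = exp(−0.0000349 × 5000) = 0.83988
R(C) = exp(−0.0000497 × 5000) = 0.77997
R(D) = exp(−0.0000302 × 5000) = 0.85985
R(E) = exp(−0.0000523 × 5000) = 0.76990
Series (C and D): 0.77997 × 0.85985 = 0.67066
Parallel ([0.67066] and E): 1 − (1 − 0.67066)(1 − 0.76990) = 0.92422
Series (A, B, and [0.92422]): 0.91989 × 0.83988 × 0.92422 = 0.714

0.714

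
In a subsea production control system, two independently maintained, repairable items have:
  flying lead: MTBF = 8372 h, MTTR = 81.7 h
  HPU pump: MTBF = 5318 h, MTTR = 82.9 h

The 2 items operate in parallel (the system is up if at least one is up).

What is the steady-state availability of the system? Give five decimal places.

0.99985

A(flying lead) = MTBF/(MTBF+MTTR) = 8372/(8372+81.7) = 0.990336
A(HPU pump) = MTBF/(MTBF+MTTR) = 5318/(5318+82.9) = 0.984651
Parallel availability: 1 − (1 − 0.990336)(1 − 0.984651) = 0.99985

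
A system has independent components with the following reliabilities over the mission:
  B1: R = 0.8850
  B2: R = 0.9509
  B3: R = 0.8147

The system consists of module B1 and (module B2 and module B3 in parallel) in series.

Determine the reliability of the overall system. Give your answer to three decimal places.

Parallel (B2 and B3): 1 − (1 − 0.95090)(1 − 0.81470) = 0.99090
Series (B1 and [0.99090]): 0.88500 × 0.99090 = 0.877

0.877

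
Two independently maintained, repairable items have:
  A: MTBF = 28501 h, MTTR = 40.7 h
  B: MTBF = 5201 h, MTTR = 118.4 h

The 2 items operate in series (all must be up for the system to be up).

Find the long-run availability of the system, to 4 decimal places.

A(A) = MTBF/(MTBF+MTTR) = 28501/(28501+40.7) = 0.998574
A(B) = MTBF/(MTBF+MTTR) = 5201/(5201+118.4) = 0.977742
Series availability: 0.998574 × 0.977742 = 0.9763

0.9763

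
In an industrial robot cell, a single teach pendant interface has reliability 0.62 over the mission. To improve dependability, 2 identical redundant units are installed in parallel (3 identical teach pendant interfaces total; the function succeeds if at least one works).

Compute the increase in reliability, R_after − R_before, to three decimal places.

0.325

R_before = 0.62
R_after = 1 − (1 − 0.62)^3 = 0.945
ΔR = 0.945 − 0.62 = 0.325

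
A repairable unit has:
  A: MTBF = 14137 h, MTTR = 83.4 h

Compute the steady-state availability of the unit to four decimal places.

A(A) = MTBF/(MTBF+MTTR) = 14137/(14137+83.4) = 0.9941

0.9941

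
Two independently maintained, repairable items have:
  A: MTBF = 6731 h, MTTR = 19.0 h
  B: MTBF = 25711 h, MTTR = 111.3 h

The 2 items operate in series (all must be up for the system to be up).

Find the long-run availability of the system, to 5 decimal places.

0.99289

A(A) = MTBF/(MTBF+MTTR) = 6731/(6731+19.0) = 0.997185
A(B) = MTBF/(MTBF+MTTR) = 25711/(25711+111.3) = 0.995690
Series availability: 0.997185 × 0.995690 = 0.99289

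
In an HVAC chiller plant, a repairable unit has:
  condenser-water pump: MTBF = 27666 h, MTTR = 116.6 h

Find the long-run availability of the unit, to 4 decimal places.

0.9958

A(condenser-water pump) = MTBF/(MTBF+MTTR) = 27666/(27666+116.6) = 0.9958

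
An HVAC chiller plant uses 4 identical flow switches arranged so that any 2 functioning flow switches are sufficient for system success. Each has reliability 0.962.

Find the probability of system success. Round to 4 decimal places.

R = Σ_{i=2}^{4} C(4,i) p^i (1−p)^{4−i} with p = 0.962
C(4,2)·0.962^2·0.038^2 = 0.008018
C(4,3)·0.962^3·0.038^1 = 0.135322
C(4,4)·0.962^4·0.038^0 = 0.856447
Sum = 0.9998

0.9998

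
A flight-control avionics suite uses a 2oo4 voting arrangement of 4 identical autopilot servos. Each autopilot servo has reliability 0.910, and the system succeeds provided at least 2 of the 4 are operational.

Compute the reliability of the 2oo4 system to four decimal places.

R = Σ_{i=2}^{4} C(4,i) p^i (1−p)^{4−i} with p = 0.910
C(4,2)·0.910^2·0.090^2 = 0.040246
C(4,3)·0.910^3·0.090^1 = 0.271286
C(4,4)·0.910^4·0.090^0 = 0.685750
Sum = 0.9973

0.9973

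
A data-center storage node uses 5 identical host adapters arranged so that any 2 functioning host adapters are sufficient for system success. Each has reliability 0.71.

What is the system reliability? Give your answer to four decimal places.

R = Σ_{i=2}^{5} C(5,i) p^i (1−p)^{5−i} with p = 0.71
C(5,2)·0.71^2·0.29^3 = 0.122945
C(5,3)·0.71^3·0.29^2 = 0.301003
C(5,4)·0.71^4·0.29^1 = 0.368469
C(5,5)·0.71^5·0.29^0 = 0.180423
Sum = 0.9728

0.9728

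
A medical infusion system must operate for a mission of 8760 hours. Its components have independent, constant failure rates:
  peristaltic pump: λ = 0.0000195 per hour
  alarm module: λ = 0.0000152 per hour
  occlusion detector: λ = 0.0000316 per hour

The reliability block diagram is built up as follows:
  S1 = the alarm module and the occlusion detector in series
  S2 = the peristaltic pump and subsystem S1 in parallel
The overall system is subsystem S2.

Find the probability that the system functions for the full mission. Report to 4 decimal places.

R(peristaltic pump) = exp(−0.0000195 × 8760) = 0.842973
R(alarm module) = exp(−0.0000152 × 8760) = 0.875332
R(occlusion detector) = exp(−0.0000316 × 8760) = 0.758194
Series (alarm module and occlusion detector): 0.875332 × 0.758194 = 0.663671
Parallel (peristaltic pump and [0.663671]): 1 − (1 − 0.842973)(1 − 0.663671) = 0.9472

0.9472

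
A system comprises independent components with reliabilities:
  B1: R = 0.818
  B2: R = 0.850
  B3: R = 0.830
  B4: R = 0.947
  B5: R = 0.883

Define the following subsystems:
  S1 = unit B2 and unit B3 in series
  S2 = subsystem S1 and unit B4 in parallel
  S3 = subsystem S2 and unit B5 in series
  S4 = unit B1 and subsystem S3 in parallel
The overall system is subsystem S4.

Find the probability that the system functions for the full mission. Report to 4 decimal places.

0.9762

Series (B2 and B3): 0.850000 × 0.830000 = 0.705500
Parallel ([0.705500] and B4): 1 − (1 − 0.705500)(1 − 0.947000) = 0.984392
Series ([0.984392] and B5): 0.984392 × 0.883000 = 0.869218
Parallel (B1 and [0.869218]): 1 − (1 − 0.818000)(1 − 0.869218) = 0.9762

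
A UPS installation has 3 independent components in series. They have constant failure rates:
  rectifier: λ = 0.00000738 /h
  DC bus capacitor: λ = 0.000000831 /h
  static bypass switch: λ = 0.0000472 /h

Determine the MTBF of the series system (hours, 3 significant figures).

Series of exponential components: λ_sys = Σ λ_i
λ_sys = 0.00000738 + 0.000000831 + 0.0000472 = 5.5411e-05 /h
MTBF = 1 / λ_sys = 18000 h

18000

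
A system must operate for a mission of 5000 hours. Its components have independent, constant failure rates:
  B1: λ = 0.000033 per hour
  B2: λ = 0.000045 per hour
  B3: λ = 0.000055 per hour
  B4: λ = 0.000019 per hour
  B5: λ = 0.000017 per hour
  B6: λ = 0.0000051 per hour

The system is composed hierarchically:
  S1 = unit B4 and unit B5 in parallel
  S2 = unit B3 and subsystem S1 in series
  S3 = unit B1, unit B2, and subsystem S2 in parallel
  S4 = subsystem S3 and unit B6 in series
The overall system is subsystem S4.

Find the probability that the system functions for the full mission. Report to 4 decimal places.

0.9675

R(B1) = exp(−0.000033 × 5000) = 0.847894
R(B2) = exp(−0.000045 × 5000) = 0.798516
R(B3) = exp(−0.000055 × 5000) = 0.759572
R(B4) = exp(−0.000019 × 5000) = 0.909373
R(B5) = exp(−0.000017 × 5000) = 0.918512
R(B6) = exp(−0.0000051 × 5000) = 0.974822
Parallel (B4 and B5): 1 − (1 − 0.909373)(1 − 0.918512) = 0.992615
Series (B3 and [0.992615]): 0.759572 × 0.992615 = 0.753963
Parallel (B1, B2, and [0.753963]): 1 − (1 − 0.847894)(1 − 0.798516)(1 − 0.753963) = 0.992460
Series ([0.992460] and B6): 0.992460 × 0.974822 = 0.9675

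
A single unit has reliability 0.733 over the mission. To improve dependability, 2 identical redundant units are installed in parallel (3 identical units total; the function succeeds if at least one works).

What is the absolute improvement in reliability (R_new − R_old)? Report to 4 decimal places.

0.2480

R_before = 0.733
R_after = 1 − (1 − 0.733)^3 = 0.9810
ΔR = 0.9810 − 0.733 = 0.2480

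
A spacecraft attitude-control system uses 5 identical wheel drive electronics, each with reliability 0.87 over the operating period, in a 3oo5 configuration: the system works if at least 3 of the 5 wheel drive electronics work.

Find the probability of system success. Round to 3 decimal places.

R = Σ_{i=3}^{5} C(5,i) p^i (1−p)^{5−i} with p = 0.87
C(5,3)·0.87^3·0.13^2 = 0.11129
C(5,4)·0.87^4·0.13^1 = 0.37238
C(5,5)·0.87^5·0.13^0 = 0.49842
Sum = 0.982

0.982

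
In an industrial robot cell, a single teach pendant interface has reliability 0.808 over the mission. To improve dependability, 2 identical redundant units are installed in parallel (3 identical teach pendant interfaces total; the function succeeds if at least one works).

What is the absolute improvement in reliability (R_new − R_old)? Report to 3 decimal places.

R_before = 0.808
R_after = 1 − (1 − 0.808)^3 = 0.993
ΔR = 0.993 − 0.808 = 0.185

0.185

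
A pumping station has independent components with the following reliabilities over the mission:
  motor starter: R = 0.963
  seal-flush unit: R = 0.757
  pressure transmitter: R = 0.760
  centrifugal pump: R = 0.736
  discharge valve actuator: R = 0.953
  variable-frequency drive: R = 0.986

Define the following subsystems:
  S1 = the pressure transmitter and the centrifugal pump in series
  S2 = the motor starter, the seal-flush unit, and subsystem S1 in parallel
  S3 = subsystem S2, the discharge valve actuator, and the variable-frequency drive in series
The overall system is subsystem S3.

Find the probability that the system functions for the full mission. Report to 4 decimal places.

0.9359

Series (pressure transmitter and centrifugal pump): 0.760000 × 0.736000 = 0.559360
Parallel (motor starter, seal-flush unit, and [0.559360]): 1 − (1 − 0.963000)(1 − 0.757000)(1 − 0.559360) = 0.996038
Series ([0.996038], discharge valve actuator, and variable-frequency drive): 0.996038 × 0.953000 × 0.986000 = 0.9359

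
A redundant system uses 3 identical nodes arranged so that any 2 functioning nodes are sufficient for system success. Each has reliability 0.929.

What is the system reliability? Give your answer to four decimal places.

R = Σ_{i=2}^{3} C(3,i) p^i (1−p)^{3−i} with p = 0.929
C(3,2)·0.929^2·0.071^1 = 0.183828
C(3,3)·0.929^3·0.071^0 = 0.801765
Sum = 0.9856

0.9856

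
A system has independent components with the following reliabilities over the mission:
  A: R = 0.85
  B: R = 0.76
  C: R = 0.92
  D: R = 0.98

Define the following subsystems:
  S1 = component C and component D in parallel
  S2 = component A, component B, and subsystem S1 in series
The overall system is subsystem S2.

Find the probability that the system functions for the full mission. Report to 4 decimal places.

Parallel (C and D): 1 − (1 − 0.920000)(1 − 0.980000) = 0.998400
Series (A, B, and [0.998400]): 0.850000 × 0.760000 × 0.998400 = 0.6450

0.6450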